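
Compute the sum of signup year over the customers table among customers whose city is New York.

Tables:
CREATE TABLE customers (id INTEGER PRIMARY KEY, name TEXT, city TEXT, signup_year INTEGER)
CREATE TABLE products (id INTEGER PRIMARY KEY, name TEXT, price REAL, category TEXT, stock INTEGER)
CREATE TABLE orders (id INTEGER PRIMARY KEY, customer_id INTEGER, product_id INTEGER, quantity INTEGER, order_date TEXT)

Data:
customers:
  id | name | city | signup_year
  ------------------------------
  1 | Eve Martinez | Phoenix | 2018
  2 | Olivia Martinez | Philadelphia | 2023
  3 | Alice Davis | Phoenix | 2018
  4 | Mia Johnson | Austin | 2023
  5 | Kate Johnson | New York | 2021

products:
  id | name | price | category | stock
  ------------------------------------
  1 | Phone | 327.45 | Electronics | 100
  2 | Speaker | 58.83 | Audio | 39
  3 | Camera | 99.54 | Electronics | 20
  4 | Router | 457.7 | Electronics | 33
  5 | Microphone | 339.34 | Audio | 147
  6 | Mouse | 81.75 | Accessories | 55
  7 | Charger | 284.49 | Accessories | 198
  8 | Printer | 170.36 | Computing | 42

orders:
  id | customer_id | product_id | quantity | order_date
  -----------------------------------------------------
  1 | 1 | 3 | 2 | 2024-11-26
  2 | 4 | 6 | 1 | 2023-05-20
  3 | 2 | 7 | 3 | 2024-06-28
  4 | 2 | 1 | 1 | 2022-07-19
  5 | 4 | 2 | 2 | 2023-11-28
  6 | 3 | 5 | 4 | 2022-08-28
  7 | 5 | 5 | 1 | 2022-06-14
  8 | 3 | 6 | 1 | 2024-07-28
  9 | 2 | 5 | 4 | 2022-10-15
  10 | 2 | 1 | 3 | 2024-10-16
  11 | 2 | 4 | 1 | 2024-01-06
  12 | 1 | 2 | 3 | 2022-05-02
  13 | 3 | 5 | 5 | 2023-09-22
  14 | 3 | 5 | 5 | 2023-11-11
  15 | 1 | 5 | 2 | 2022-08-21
SELECT SUM(signup_year) FROM customers WHERE city = 'New York'

Execution result:
2021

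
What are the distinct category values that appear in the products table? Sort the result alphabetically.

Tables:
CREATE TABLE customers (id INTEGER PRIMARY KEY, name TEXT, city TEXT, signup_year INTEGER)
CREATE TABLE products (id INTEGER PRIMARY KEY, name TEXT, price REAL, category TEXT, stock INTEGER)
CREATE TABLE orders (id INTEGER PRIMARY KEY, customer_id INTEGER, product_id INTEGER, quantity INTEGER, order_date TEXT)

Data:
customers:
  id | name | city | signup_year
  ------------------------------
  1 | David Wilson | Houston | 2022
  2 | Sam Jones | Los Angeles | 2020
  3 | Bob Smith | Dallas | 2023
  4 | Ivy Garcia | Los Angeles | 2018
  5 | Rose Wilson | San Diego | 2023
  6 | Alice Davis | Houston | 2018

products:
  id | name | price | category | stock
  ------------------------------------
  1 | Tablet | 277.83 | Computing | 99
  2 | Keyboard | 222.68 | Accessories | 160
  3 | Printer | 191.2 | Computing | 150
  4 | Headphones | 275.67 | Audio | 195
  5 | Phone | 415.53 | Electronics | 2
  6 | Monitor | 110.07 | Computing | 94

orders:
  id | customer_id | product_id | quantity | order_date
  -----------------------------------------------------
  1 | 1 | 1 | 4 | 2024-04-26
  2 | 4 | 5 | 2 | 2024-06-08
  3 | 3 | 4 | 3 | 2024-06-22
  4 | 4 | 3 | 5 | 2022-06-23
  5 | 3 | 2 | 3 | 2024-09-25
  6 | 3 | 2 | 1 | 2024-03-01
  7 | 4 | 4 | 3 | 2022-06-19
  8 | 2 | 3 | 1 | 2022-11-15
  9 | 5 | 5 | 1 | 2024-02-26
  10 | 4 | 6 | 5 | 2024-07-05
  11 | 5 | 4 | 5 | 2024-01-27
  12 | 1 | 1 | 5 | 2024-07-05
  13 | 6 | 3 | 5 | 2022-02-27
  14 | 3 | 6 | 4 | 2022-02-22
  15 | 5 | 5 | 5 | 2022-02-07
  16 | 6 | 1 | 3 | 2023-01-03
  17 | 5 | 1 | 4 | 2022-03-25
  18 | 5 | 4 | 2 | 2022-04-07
SELECT DISTINCT category FROM products ORDER BY category

Execution result:
category
Accessories
Audio
Computing
Electronics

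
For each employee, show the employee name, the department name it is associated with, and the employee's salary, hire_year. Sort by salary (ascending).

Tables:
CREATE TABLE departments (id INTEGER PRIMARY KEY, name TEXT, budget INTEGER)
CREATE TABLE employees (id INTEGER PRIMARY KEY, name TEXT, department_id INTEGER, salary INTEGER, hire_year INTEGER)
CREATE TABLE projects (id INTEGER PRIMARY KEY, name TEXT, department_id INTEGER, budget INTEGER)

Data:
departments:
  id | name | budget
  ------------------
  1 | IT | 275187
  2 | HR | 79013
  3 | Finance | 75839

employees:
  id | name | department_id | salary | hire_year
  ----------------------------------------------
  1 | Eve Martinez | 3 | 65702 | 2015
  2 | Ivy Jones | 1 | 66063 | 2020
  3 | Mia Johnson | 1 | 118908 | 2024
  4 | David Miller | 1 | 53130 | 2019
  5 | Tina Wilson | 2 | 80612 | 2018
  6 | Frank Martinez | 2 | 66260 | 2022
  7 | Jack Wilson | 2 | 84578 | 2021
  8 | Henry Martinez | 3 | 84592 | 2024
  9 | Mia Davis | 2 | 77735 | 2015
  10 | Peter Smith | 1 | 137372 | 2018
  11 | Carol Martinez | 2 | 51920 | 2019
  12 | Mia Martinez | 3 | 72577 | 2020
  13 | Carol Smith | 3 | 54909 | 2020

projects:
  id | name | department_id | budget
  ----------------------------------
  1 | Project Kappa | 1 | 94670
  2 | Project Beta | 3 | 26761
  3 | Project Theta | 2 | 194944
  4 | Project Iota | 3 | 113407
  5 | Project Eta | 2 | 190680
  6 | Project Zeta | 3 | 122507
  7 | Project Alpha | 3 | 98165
SELECT c.name, p.name AS department, c.salary, c.hire_year FROM employees c JOIN departments p ON c.department_id = p.id ORDER BY c.salary ASC

Execution result:
name | department | salary | hire_year
Carol Martinez | HR | 51920 | 2019
David Miller | IT | 53130 | 2019
Carol Smith | Finance | 54909 | 2020
Eve Martinez | Finance | 65702 | 2015
Ivy Jones | IT | 66063 | 2020
Frank Martinez | HR | 66260 | 2022
Mia Martinez | Finance | 72577 | 2020
Mia Davis | HR | 77735 | 2015
Tina Wilson | HR | 80612 | 2018
Jack Wilson | HR | 84578 | 2021
Henry Martinez | Finance | 84592 | 2024
Mia Johnson | IT | 118908 | 2024
Peter Smith | IT | 137372 | 2018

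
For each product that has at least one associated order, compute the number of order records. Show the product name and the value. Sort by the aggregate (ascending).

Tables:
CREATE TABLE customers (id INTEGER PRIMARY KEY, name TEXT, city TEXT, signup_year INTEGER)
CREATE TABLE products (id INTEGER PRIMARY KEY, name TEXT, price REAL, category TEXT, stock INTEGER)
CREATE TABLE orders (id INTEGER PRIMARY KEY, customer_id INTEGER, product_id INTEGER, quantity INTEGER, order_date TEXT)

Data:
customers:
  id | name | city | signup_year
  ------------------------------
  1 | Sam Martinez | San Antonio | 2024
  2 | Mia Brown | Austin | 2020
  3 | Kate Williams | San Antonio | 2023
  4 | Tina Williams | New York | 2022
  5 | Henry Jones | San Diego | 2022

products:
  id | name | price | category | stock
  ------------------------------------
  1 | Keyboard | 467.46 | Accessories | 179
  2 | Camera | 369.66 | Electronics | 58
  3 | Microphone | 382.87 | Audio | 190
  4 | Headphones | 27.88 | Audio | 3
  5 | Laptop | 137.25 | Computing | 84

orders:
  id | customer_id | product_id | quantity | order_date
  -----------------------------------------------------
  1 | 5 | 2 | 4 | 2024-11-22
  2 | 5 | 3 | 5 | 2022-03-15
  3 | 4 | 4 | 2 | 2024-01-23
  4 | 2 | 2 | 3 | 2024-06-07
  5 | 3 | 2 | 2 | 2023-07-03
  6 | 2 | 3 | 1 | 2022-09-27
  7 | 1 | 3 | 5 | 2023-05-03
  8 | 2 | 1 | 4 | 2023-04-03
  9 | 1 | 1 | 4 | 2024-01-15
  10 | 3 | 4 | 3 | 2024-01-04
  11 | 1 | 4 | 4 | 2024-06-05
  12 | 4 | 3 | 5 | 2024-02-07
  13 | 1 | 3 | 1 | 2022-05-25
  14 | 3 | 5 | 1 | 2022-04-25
SELECT p.name, COUNT(*) AS n FROM orders c JOIN products p ON c.product_id = p.id GROUP BY p.id, p.name ORDER BY n ASC

Execution result:
name | n
Laptop | 1
Keyboard | 2
Camera | 3
Headphones | 3
Microphone | 5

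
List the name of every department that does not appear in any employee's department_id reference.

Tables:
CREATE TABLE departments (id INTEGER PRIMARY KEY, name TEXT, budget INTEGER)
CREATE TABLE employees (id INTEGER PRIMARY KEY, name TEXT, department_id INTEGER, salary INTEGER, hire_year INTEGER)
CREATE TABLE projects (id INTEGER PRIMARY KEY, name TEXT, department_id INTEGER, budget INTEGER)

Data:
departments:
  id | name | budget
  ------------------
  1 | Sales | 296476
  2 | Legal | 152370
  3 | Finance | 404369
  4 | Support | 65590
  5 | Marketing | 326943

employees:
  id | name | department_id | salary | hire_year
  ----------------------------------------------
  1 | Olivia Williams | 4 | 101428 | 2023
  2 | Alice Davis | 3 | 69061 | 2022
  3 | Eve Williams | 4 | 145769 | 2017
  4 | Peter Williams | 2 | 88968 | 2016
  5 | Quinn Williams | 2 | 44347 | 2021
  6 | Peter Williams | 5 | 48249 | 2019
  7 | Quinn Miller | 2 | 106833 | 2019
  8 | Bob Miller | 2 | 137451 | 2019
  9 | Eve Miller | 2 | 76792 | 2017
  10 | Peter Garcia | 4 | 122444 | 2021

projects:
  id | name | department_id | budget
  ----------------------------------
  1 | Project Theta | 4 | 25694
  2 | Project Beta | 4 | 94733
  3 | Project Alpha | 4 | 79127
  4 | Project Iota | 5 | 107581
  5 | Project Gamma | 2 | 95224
SELECT p.name FROM departments p LEFT JOIN employees c ON c.department_id = p.id WHERE c.id IS NULL

Execution result:
Sales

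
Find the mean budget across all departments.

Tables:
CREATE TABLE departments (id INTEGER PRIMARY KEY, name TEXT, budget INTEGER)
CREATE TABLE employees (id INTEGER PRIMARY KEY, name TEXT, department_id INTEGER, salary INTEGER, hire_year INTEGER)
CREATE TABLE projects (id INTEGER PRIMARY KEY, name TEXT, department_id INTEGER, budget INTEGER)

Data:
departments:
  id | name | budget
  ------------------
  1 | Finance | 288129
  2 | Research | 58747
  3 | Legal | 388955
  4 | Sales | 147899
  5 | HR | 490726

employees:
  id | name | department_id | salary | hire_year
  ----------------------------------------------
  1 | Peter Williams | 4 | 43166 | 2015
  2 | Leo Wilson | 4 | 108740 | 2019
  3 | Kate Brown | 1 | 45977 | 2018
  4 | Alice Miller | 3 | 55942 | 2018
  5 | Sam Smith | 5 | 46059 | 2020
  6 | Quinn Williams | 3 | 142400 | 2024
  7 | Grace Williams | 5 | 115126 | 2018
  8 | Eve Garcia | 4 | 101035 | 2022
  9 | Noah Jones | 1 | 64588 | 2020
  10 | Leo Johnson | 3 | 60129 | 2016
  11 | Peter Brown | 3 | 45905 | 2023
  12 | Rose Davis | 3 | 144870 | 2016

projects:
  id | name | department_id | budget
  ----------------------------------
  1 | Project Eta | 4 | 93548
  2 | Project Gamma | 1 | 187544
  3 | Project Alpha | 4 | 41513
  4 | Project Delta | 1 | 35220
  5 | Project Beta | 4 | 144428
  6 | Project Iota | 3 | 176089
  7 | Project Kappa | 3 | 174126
SELECT AVG(budget) FROM departments

Execution result:
274891.20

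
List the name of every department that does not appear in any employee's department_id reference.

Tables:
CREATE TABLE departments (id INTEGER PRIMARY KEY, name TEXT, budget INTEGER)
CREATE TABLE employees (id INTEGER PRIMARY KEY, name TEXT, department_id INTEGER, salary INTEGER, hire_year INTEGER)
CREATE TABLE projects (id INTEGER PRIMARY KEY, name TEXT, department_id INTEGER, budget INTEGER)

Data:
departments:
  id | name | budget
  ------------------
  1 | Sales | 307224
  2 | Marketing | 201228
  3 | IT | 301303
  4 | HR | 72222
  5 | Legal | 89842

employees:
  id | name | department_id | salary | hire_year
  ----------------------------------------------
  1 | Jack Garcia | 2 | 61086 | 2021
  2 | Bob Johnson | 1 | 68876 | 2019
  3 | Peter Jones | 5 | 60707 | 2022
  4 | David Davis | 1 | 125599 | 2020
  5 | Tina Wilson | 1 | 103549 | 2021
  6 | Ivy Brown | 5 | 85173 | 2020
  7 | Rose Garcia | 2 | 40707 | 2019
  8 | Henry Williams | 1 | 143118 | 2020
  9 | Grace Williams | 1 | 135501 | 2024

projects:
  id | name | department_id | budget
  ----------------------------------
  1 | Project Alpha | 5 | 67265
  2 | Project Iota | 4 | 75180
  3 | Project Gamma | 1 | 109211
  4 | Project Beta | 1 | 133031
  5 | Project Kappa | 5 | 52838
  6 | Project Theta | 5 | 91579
SELECT p.name FROM departments p LEFT JOIN employees c ON c.department_id = p.id WHERE c.id IS NULL

Execution result:
name
IT
HR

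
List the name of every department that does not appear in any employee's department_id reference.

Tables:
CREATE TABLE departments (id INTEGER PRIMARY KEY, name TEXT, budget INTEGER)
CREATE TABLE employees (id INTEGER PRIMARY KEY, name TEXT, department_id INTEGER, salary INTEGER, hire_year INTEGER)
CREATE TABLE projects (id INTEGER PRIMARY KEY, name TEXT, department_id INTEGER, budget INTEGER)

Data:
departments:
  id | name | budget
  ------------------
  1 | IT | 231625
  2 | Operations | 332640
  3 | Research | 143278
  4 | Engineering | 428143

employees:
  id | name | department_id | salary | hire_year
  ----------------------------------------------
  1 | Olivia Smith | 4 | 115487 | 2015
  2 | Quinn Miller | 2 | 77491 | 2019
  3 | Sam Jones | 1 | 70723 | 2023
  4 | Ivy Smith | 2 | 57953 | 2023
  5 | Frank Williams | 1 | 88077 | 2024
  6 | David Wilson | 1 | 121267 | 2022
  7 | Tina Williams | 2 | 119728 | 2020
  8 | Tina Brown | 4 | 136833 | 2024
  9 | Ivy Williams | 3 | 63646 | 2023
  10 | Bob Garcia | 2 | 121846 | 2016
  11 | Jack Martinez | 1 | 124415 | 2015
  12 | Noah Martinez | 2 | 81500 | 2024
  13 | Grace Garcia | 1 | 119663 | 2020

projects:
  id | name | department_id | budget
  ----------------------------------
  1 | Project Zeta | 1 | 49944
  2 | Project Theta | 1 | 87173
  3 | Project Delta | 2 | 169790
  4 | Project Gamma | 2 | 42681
SELECT p.name FROM departments p LEFT JOIN employees c ON c.department_id = p.id WHERE c.id IS NULL

Execution result:
(no rows)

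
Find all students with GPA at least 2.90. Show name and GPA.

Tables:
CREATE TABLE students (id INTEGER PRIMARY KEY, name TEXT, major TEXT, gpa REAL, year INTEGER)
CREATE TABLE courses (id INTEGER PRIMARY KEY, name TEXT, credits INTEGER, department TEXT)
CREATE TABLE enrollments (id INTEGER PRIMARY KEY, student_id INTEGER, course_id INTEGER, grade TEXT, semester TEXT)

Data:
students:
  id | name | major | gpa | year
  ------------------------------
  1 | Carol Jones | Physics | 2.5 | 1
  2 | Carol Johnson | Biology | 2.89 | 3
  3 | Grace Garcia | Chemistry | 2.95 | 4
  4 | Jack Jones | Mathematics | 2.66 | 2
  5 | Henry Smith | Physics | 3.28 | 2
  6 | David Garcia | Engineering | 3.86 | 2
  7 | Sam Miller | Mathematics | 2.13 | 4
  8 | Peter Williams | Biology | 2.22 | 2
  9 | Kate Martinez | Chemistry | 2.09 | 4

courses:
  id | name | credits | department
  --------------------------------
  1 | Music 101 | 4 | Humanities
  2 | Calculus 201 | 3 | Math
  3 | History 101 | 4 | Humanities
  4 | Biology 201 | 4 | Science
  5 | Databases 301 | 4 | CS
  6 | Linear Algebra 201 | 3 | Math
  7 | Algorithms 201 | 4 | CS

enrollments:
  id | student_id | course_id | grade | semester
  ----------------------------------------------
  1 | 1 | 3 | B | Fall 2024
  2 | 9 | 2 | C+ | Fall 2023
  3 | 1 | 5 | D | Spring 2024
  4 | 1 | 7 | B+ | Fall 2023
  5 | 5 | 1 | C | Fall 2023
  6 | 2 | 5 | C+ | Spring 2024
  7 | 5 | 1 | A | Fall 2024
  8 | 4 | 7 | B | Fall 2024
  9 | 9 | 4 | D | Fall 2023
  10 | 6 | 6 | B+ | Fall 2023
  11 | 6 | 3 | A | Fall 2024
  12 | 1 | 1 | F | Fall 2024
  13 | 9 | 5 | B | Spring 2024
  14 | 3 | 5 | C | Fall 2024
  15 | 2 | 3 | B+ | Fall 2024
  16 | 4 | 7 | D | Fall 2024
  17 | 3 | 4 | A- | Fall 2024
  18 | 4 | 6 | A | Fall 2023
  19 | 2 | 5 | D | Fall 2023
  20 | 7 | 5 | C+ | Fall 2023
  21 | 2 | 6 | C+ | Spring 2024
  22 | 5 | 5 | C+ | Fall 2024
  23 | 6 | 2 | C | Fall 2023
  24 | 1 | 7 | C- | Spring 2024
SELECT name, gpa FROM students WHERE gpa >= 2.9

Execution result:
name | gpa
Grace Garcia | 2.95
Henry Smith | 3.28
David Garcia | 3.86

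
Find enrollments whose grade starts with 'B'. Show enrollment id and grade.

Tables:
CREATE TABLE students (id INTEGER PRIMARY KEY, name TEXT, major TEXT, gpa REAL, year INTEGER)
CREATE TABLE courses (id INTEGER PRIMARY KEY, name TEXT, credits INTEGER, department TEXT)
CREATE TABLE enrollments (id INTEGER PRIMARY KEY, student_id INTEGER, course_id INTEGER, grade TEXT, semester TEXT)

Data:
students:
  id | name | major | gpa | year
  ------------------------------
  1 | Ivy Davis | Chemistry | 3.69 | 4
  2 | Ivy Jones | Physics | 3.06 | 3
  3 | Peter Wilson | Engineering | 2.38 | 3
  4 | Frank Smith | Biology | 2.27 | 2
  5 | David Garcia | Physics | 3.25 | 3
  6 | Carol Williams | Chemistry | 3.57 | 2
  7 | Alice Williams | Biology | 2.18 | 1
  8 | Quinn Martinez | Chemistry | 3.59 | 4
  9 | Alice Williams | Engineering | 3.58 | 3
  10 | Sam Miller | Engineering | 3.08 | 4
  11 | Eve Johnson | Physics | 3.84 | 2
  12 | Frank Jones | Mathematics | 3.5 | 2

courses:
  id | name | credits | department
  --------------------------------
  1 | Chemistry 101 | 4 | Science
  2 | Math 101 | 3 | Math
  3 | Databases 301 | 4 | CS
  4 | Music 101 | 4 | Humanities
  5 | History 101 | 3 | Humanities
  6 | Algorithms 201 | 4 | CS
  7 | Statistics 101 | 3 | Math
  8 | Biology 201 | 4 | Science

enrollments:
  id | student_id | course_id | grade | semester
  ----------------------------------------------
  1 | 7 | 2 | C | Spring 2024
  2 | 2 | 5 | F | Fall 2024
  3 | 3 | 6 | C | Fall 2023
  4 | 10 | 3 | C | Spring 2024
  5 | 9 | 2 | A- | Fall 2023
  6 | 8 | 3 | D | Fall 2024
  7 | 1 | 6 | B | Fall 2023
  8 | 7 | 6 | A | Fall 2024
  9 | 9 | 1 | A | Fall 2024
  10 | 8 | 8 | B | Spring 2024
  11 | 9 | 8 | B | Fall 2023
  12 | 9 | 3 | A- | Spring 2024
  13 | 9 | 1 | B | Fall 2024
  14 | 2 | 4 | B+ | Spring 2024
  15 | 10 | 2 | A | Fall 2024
SELECT id, grade FROM enrollments WHERE grade LIKE 'B%'

Execution result:
id | grade
7 | B
10 | B
11 | B
13 | B
14 | B+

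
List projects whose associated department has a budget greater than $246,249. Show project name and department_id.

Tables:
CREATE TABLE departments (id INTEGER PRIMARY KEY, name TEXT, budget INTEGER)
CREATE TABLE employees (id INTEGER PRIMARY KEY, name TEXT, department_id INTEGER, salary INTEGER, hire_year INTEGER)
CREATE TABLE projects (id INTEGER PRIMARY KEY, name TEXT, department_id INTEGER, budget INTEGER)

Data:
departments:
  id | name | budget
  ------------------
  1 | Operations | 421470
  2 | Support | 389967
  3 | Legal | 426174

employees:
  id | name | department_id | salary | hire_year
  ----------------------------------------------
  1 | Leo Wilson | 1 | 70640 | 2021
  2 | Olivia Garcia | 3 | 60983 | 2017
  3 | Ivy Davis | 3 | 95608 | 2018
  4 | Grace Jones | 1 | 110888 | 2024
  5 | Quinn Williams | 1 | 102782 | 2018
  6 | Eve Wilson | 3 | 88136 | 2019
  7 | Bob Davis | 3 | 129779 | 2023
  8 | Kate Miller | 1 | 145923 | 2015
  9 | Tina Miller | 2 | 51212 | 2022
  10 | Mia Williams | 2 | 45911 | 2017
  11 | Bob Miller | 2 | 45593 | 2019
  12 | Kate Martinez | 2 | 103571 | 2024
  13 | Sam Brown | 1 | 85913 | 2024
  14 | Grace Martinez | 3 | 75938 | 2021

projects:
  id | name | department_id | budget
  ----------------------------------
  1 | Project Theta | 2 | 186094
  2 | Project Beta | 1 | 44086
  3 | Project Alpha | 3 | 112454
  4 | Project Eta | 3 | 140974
SELECT name, department_id FROM projects WHERE department_id IN (SELECT id FROM departments WHERE budget > 246249)

Execution result:
name | department_id
Project Theta | 2
Project Beta | 1
Project Alpha | 3
Project Eta | 3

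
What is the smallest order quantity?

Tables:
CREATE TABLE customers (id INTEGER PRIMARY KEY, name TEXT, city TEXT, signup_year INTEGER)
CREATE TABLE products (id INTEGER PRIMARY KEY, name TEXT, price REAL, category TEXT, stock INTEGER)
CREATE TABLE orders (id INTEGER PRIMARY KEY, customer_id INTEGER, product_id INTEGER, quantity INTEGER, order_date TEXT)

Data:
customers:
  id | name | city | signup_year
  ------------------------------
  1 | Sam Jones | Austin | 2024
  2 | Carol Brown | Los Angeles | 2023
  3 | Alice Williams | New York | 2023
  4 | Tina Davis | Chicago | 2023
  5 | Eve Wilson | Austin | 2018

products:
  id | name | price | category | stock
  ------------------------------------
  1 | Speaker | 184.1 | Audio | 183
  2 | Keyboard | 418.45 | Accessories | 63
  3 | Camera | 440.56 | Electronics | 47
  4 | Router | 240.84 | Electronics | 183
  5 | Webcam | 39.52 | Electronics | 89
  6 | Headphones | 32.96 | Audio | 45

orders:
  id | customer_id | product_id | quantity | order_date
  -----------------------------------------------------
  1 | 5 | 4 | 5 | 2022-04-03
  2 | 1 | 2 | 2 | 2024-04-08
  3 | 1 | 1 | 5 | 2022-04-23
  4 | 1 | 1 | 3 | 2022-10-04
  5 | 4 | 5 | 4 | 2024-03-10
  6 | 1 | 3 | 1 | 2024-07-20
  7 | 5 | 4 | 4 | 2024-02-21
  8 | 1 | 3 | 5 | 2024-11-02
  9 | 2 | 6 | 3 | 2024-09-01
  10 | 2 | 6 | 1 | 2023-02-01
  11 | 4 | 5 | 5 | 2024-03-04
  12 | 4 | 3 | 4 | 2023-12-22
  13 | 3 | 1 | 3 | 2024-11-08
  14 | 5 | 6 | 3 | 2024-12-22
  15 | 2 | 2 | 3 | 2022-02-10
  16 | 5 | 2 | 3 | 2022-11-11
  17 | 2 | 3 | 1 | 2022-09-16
SELECT MIN(quantity) FROM orders

Execution result:
1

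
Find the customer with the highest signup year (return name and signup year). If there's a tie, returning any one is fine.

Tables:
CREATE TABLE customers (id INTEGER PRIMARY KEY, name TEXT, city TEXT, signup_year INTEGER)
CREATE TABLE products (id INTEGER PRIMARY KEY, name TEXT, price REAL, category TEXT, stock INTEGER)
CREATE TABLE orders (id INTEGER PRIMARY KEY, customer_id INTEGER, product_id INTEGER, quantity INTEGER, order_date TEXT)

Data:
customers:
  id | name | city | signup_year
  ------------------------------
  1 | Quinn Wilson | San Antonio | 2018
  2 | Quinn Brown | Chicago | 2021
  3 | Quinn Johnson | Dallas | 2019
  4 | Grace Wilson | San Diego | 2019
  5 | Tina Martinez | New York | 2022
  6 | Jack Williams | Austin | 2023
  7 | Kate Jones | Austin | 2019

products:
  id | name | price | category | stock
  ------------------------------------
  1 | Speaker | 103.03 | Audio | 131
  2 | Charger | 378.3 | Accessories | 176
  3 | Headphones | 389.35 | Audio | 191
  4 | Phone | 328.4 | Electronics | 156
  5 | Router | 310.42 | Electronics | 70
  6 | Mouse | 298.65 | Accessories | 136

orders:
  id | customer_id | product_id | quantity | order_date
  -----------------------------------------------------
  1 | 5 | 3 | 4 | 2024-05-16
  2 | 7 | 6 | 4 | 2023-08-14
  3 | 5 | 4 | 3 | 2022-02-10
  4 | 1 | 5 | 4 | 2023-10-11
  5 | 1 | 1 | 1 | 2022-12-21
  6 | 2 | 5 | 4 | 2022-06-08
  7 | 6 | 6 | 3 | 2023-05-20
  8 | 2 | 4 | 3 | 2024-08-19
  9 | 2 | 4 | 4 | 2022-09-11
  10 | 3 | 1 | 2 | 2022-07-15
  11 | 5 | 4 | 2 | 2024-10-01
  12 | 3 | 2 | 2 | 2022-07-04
SELECT name, signup_year FROM customers ORDER BY signup_year DESC LIMIT 1

Execution result:
name | signup_year
Jack Williams | 2023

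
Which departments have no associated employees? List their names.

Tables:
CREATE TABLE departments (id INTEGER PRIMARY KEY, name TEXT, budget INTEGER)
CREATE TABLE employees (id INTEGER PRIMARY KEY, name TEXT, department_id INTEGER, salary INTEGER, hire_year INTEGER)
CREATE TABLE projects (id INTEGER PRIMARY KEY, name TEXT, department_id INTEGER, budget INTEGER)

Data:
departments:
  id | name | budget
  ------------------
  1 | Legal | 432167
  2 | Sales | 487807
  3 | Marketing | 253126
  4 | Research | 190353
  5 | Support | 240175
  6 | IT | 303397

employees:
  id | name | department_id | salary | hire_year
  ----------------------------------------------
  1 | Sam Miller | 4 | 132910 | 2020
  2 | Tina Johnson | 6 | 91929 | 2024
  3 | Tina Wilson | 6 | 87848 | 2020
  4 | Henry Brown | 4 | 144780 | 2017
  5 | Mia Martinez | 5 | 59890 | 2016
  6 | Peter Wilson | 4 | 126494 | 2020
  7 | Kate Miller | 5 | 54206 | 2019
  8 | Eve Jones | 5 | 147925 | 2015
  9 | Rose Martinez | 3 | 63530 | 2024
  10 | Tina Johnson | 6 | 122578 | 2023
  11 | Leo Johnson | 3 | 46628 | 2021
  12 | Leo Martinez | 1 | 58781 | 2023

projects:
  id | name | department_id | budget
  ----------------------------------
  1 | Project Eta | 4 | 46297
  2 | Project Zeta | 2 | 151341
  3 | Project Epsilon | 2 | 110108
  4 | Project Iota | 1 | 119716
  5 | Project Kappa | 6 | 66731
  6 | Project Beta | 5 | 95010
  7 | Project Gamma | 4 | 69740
SELECT p.name FROM departments p LEFT JOIN employees c ON c.department_id = p.id WHERE c.id IS NULL

Execution result:
Sales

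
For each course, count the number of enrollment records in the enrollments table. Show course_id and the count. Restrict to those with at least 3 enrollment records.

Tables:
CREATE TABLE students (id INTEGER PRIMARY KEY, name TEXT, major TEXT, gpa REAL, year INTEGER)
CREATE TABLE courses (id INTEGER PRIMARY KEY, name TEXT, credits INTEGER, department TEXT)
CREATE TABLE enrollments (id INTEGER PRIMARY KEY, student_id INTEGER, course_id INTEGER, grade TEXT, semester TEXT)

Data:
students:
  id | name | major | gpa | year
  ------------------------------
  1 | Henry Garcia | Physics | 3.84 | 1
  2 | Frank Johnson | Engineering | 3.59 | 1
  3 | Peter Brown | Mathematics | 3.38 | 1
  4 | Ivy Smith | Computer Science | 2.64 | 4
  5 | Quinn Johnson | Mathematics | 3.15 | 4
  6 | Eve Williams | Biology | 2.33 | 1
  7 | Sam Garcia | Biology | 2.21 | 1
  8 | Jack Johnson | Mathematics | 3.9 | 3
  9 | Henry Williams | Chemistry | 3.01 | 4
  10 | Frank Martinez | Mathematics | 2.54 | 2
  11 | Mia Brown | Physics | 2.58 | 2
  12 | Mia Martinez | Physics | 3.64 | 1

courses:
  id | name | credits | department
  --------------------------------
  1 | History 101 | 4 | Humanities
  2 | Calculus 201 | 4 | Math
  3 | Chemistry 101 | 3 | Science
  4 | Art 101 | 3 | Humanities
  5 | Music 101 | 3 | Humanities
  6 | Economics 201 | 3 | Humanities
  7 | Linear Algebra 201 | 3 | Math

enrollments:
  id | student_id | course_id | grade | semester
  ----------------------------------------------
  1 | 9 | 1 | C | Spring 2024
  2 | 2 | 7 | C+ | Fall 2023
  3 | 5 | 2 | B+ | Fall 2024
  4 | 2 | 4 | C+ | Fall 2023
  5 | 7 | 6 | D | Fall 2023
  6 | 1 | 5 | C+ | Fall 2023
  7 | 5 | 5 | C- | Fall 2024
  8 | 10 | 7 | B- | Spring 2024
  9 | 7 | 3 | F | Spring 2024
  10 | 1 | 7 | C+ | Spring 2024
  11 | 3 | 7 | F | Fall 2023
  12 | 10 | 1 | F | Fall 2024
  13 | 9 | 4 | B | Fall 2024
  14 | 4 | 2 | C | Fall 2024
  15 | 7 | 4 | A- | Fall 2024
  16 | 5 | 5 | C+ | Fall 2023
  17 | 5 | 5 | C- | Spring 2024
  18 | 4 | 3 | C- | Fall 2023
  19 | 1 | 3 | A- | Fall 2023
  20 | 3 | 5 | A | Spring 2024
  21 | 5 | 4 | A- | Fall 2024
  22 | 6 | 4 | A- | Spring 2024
SELECT course_id, COUNT(*) AS enrollment_count FROM enrollments GROUP BY course_id HAVING COUNT(*) >= 3

Execution result:
course_id | enrollment_count
3 | 3
4 | 5
5 | 5
7 | 4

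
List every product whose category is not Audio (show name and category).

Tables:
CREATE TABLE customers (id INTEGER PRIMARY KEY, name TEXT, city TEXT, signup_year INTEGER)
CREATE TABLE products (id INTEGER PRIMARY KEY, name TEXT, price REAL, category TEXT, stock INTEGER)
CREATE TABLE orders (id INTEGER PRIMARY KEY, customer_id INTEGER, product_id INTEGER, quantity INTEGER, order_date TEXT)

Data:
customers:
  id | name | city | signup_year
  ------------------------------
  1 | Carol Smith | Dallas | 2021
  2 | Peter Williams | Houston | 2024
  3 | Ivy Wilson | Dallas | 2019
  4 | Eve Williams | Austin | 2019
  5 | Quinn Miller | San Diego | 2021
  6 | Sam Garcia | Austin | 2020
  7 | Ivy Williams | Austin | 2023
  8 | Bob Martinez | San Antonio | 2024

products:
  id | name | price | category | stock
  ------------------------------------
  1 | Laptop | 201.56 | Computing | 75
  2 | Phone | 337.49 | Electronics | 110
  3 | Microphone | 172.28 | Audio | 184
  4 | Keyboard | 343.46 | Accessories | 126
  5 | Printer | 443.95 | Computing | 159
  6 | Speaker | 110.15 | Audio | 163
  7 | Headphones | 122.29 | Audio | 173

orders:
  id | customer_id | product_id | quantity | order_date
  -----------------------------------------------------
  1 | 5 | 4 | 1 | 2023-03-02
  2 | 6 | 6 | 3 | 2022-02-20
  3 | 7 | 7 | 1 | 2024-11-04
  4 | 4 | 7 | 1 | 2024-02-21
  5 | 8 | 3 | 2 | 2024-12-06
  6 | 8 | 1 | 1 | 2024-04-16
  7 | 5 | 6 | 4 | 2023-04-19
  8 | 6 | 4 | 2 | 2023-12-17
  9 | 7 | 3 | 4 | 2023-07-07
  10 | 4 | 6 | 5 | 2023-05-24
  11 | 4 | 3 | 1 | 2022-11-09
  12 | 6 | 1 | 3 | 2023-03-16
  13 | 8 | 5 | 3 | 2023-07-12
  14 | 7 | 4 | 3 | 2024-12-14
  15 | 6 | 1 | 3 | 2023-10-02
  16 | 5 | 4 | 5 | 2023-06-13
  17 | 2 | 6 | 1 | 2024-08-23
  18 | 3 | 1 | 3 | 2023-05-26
SELECT name, category FROM products WHERE category <> 'Audio'

Execution result:
name | category
Laptop | Computing
Phone | Electronics
Keyboard | Accessories
Printer | Computing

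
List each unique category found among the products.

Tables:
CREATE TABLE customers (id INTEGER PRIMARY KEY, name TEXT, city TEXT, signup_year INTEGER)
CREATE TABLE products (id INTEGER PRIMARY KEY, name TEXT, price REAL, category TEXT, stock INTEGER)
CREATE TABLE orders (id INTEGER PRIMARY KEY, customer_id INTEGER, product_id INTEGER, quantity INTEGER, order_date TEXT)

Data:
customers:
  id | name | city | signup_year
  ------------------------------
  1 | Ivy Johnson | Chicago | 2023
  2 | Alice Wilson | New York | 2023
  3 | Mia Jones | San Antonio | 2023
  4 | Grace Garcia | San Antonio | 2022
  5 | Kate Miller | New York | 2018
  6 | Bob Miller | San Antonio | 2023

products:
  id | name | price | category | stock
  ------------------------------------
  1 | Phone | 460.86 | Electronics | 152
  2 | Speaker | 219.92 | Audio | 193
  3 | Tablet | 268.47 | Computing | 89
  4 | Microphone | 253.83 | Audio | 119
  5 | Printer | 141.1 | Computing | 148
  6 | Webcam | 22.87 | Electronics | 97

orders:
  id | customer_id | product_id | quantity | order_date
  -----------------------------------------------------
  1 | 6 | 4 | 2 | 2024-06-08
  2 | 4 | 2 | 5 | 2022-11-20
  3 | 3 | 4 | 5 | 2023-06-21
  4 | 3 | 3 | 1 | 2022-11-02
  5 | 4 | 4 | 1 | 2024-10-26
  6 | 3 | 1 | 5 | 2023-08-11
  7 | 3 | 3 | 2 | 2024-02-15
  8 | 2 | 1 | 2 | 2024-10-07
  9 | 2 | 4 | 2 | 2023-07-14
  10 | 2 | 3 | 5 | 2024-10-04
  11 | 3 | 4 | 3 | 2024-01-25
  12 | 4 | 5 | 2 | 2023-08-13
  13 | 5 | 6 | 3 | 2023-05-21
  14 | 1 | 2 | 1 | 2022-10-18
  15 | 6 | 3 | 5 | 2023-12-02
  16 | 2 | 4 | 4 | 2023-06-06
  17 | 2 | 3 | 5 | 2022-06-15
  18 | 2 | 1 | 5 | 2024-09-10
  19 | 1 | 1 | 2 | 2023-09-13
SELECT DISTINCT category FROM products

Execution result:
category
Electronics
Audio
Computing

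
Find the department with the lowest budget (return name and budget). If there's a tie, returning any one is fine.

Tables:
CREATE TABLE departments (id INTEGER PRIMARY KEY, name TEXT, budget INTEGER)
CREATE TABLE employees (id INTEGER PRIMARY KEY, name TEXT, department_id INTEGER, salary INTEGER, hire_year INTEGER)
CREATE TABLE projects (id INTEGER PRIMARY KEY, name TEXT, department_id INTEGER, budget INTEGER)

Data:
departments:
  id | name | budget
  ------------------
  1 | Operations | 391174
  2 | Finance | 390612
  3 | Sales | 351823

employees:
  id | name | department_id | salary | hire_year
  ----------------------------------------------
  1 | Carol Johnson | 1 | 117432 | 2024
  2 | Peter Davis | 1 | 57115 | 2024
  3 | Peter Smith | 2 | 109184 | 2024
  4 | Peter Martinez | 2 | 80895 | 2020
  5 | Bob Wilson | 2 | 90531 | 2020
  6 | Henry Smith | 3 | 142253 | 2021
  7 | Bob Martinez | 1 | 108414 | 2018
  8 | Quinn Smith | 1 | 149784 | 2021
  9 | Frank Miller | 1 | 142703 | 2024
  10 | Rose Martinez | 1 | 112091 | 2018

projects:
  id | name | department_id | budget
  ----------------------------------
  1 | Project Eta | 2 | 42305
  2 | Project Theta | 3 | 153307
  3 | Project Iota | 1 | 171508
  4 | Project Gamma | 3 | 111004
SELECT name, budget FROM departments ORDER BY budget ASC LIMIT 1

Execution result:
name | budget
Sales | 351823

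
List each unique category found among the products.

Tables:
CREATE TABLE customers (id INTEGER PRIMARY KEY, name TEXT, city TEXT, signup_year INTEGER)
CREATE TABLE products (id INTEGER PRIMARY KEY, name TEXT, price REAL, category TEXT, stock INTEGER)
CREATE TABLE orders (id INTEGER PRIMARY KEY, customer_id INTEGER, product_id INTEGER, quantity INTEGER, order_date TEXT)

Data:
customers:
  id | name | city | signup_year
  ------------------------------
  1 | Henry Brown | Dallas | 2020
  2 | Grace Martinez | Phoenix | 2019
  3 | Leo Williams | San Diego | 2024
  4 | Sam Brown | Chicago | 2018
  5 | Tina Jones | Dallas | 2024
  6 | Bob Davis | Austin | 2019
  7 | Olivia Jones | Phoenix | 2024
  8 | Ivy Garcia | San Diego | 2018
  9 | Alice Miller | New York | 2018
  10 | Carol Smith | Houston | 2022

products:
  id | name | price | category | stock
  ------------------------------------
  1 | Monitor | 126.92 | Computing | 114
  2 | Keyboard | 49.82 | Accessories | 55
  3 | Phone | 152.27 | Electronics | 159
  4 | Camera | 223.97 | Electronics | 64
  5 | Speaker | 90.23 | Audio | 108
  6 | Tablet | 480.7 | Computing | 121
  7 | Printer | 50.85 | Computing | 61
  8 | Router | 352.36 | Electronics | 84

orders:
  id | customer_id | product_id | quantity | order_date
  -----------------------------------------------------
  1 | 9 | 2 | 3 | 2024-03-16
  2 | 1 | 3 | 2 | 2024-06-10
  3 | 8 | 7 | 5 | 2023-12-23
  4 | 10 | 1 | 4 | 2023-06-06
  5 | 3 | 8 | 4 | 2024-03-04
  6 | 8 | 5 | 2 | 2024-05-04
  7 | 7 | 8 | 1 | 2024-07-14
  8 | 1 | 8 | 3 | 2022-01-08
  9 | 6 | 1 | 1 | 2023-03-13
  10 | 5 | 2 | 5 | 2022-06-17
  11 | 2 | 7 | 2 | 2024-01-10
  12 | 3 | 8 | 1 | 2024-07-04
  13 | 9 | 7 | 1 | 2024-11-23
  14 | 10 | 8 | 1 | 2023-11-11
SELECT DISTINCT category FROM products

Execution result:
category
Computing
Accessories
Electronics
Audio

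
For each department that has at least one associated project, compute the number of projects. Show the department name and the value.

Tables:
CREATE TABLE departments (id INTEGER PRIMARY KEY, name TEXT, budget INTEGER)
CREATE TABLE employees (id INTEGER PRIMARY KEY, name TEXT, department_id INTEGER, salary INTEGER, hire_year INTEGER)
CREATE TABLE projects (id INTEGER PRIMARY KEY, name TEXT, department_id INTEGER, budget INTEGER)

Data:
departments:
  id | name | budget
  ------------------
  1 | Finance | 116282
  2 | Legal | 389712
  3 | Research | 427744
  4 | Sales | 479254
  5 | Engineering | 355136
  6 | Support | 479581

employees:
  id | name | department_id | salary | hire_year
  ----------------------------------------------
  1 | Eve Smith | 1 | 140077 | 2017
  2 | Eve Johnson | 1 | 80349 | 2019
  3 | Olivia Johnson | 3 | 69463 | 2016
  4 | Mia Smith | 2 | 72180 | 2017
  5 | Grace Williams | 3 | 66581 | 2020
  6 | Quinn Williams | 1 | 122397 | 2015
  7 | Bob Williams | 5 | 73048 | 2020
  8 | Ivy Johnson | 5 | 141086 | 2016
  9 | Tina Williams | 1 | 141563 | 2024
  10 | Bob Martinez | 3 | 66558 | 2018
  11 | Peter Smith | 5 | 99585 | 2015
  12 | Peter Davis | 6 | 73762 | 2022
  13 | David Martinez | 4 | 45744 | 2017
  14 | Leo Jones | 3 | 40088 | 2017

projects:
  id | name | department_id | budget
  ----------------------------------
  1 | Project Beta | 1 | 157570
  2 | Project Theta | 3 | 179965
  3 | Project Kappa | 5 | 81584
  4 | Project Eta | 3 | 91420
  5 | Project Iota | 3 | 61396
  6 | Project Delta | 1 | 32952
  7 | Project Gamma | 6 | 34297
SELECT p.name, COUNT(*) AS n FROM projects c JOIN departments p ON c.department_id = p.id GROUP BY p.id, p.name

Execution result:
name | n
Finance | 2
Research | 3
Engineering | 1
Support | 1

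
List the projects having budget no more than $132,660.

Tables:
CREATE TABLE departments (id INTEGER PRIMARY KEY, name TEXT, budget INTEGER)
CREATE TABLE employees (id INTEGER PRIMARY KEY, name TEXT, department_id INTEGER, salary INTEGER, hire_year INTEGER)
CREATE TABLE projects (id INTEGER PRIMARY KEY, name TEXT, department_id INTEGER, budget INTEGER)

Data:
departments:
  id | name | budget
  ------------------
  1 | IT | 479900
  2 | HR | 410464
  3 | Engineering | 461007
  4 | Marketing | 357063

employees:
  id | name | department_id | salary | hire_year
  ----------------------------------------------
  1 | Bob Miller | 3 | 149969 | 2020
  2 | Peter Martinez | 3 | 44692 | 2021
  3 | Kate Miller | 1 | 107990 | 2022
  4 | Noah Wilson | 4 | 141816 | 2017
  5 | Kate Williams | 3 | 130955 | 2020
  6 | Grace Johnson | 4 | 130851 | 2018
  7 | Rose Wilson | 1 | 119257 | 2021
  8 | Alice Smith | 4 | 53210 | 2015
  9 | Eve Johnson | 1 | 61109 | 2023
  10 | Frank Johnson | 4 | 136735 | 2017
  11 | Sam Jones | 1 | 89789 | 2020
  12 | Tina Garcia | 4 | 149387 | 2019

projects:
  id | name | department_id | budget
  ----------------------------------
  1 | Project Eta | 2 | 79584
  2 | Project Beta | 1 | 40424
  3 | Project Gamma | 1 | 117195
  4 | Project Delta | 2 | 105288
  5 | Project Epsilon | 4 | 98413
SELECT name, budget FROM projects WHERE budget <= 132660

Execution result:
name | budget
Project Eta | 79584
Project Beta | 40424
Project Gamma | 117195
Project Delta | 105288
Project Epsilon | 98413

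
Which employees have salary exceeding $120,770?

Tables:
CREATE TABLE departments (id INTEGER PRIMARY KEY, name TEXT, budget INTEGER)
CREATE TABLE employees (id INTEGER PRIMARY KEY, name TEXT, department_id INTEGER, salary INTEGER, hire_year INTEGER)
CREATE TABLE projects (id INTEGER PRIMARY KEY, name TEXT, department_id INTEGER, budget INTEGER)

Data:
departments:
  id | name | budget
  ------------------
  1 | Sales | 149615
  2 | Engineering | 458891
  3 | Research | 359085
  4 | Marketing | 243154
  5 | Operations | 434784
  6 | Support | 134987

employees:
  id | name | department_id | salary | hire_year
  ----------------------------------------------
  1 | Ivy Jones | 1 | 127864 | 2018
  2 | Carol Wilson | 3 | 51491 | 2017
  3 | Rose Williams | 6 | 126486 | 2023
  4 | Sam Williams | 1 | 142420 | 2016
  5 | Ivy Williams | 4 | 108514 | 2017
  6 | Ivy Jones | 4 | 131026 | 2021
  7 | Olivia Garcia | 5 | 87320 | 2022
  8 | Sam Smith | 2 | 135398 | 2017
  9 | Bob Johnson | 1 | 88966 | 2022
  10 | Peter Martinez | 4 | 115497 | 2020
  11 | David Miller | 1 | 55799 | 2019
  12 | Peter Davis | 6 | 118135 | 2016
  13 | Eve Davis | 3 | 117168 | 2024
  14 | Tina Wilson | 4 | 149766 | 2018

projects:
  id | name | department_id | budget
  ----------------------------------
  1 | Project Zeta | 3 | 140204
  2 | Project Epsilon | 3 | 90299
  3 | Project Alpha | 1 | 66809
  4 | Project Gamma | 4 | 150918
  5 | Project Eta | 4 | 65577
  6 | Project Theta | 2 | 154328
SELECT name, salary FROM employees WHERE salary > 120770

Execution result:
name | salary
Ivy Jones | 127864
Rose Williams | 126486
Sam Williams | 142420
Ivy Jones | 131026
Sam Smith | 135398
Tina Wilson | 149766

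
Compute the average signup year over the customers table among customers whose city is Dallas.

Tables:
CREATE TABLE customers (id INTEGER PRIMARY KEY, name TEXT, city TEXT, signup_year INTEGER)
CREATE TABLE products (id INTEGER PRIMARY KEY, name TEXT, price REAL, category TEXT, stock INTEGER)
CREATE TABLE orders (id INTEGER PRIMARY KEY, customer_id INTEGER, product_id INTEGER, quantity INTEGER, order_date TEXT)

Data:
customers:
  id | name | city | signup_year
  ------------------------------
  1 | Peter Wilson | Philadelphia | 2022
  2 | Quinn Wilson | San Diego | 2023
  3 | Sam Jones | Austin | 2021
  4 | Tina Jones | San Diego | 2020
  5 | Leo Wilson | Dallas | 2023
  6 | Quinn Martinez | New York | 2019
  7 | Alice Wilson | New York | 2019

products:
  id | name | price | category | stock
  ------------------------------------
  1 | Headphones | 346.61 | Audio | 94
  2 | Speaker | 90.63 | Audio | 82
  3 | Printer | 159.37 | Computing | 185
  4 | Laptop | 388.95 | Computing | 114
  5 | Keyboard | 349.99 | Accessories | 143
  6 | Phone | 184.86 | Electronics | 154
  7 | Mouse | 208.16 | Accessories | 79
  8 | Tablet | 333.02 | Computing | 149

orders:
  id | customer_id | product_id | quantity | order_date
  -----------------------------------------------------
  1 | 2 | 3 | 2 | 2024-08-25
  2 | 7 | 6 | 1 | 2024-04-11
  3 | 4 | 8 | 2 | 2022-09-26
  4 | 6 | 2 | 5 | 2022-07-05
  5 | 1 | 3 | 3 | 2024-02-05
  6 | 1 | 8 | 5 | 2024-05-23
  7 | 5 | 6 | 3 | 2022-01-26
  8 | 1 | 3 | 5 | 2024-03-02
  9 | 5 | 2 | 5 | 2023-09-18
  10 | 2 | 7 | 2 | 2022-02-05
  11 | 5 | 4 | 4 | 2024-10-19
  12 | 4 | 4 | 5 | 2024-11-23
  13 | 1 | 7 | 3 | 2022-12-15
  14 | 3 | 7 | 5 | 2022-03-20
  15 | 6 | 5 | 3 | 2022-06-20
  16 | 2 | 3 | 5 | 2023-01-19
SELECT AVG(signup_year) FROM customers WHERE city = 'Dallas'

Execution result:
2023.00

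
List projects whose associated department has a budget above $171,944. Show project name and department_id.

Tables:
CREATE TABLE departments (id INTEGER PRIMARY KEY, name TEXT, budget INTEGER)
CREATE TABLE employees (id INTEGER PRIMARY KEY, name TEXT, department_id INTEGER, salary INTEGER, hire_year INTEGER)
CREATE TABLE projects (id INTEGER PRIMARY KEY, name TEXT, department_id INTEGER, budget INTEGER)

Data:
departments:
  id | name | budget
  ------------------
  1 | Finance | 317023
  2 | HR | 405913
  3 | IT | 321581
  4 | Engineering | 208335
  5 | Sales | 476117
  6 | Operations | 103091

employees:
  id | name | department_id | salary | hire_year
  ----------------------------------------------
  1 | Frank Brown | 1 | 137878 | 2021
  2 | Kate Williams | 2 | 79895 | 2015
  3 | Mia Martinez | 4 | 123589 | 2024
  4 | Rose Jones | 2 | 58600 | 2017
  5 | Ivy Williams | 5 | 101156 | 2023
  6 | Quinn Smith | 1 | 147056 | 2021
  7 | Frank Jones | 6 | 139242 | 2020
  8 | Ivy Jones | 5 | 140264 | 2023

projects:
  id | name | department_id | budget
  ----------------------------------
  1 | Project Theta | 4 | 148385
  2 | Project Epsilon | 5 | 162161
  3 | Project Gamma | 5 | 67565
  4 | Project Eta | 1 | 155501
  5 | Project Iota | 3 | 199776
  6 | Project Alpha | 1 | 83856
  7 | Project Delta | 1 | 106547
SELECT name, department_id FROM projects WHERE department_id IN (SELECT id FROM departments WHERE budget > 171944)

Execution result:
name | department_id
Project Theta | 4
Project Epsilon | 5
Project Gamma | 5
Project Eta | 1
Project Iota | 3
Project Alpha | 1
Project Delta | 1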